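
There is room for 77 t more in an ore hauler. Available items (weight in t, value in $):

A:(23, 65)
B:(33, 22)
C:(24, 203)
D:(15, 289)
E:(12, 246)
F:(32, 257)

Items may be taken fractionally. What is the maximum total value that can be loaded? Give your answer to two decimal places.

Greedy by value/weight ratio, highest first.
Ratios (sorted): E 20.50, D 19.27, C 8.46, F 8.03, A 2.83, B 0.67
take E (12 @ 246); take D (15 @ 289); take C (24 @ 203); take 26/32 of F → 208.81. Capacity used 77/77.
Total value = 946.81

946.81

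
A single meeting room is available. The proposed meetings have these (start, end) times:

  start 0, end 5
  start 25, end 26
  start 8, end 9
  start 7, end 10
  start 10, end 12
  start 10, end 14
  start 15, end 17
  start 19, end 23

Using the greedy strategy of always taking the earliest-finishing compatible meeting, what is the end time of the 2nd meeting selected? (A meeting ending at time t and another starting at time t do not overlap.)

9

Sort by end time and greedily take each interval whose start is ≥ the last chosen end.
Sorted by end: (0,5)  (8,9)  (7,10)  (10,12)  (10,14)  (15,17)  (19,23)  (25,26)
take (0,5); take (8,9); take (10,12); skip (10,14); take (15,17); take (19,23); take (25,26).
Selected: (0,5) (8,9) (10,12) (15,17) (19,23) (25,26)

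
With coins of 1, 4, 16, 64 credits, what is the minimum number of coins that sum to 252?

9

Use the largest denomination that fits, subtract, and repeat.
252 = 3×64 + 3×16 + 3×4
Total coins = 3 + 3 + 3 = 9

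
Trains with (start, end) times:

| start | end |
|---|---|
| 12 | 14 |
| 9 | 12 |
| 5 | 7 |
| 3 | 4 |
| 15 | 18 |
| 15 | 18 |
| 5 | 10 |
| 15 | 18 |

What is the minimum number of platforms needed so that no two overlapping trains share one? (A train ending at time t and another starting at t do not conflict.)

3

Count concurrent intervals with a sweep; the peak is the room count.
starts: [3, 5, 5, 9, 12, 15, 15, 15]
ends:   [4, 7, 10, 12, 14, 18, 18, 18]
s3→1 e4→0 s5→1 s5→2 e7→1 s9→2 e10→1 e12→0 s12→1 e14→0 s15→1 s15→2 s15→3  — peak 3.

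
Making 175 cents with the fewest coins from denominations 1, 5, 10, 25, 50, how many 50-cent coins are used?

Use the largest denomination that fits, subtract, and repeat.
175 = 3×50 + 1×25
Count of 50: 3

3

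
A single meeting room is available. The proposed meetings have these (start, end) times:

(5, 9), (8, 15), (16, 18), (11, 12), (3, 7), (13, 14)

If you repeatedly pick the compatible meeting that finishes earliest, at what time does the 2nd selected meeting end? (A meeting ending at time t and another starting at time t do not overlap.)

12

Order by finish time; keep every interval that doesn't clash with the previous kept one.
By end time: (3,7), (5,9), (11,12), (13,14), (8,15), (16,18).
Pick (3,7); next start ≥ 7 → (11,12); next start ≥ 12 → (13,14); next start ≥ 14 → (16,18).
Selected: (3,7) (11,12) (13,14) (16,18)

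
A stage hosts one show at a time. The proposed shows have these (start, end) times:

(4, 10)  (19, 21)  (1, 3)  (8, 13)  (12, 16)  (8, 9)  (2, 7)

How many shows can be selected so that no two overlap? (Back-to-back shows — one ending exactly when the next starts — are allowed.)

Sort by end time and greedily take each interval whose start is ≥ the last chosen end.
By end time: (1,3), (2,7), (8,9), (4,10), (8,13), (12,16), (19,21).
Pick (1,3); next start ≥ 3 → (8,9); next start ≥ 9 → (12,16); next start ≥ 16 → (19,21).
Selected 4 shows.

4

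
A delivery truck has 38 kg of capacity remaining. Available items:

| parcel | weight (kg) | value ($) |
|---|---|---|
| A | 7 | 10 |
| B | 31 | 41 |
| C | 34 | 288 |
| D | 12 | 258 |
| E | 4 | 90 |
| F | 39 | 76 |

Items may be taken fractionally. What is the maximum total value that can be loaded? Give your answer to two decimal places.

534.35

Ratios (sorted): E 22.50, D 21.50, C 8.47, F 1.95, A 1.43, B 1.32
take E (4 @ 90); take D (12 @ 258); take 22/34 of C → 186.35. Capacity used 38/38.
Total value = 534.35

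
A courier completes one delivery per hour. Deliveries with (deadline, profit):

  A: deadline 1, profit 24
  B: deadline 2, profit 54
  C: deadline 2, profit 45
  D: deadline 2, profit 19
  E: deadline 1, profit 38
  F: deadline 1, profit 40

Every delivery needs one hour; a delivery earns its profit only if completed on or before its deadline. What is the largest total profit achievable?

By profit: B(d2,54), C(d2,45), F(d1,40), E(d1,38), A(d1,24), D(d2,19)
B→slot 2; C→slot 1; F skipped; E skipped; A skipped; D skipped.
Profit = 45 + 54 = 99

99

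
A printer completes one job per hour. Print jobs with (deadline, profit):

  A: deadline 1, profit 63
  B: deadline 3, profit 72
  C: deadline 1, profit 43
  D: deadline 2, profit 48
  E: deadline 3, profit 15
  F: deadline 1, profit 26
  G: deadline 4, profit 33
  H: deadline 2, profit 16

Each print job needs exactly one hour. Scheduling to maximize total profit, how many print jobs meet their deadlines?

4

Profit order: B=72 A=63 D=48 C=43 G=33 F=26 H=16 E=15
Assign: B→slot 3, A→slot 1, D→slot 2, C skipped, G→slot 4, F skipped, H skipped, E skipped.
Slots: [1:A] [2:D] [3:B] [4:G]
4 of 8 scheduled.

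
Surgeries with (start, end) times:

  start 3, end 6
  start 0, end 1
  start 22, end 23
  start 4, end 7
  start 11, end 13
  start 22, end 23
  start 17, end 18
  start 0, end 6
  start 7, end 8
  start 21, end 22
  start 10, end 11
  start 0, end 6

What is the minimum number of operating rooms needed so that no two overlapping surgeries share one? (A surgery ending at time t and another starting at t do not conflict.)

The answer is the maximum number of intervals overlapping at any instant.
Events (time:±→running): 0:+→1 0:+→2 0:+→3 1:-→2 3:+→3 4:+→4 … peak 4.

4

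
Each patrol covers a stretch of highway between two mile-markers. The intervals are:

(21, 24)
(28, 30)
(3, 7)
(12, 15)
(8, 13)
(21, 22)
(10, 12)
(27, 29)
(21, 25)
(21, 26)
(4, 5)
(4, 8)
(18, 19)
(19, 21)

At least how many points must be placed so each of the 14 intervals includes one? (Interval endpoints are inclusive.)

5

Sorted: [4,5] [3,7] [4,8] [10,12] [8,13] [12,15] [18,19] [19,21] [21,22] [21,24] [21,25] [21,26] [27,29] [28,30]
{[4,5],[3,7],[4,8]} hit by 5; {[10,12],[8,13],[12,15]} hit by 12; {[18,19],[19,21]} hit by 19; {[21,22],[21,24],[21,25],[21,26]} hit by 22; {[27,29],[28,30]} hit by 29.
Points: 5, 12, 19, 22, 29 (5 total).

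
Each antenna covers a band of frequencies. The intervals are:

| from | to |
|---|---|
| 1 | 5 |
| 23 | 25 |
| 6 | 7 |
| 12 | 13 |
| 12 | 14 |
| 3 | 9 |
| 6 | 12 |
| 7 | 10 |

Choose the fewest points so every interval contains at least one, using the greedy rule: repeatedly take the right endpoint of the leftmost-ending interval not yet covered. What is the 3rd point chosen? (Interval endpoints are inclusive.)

Sorted: [1,5] [6,7] [3,9] [7,10] [6,12] [12,13] [12,14] [23,25]
{[1,5]} hit by 5; {[6,7],[3,9],[7,10],[6,12]} hit by 7; {[12,13],[12,14]} hit by 13; {[23,25]} hit by 25.
Points: 5, 7, 13, 25 (4 total).

13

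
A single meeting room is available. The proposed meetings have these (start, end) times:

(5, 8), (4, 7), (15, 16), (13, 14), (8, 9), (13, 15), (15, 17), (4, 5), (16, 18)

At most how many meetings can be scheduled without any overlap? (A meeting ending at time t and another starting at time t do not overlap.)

Sort by end time and greedily take each interval whose start is ≥ the last chosen end.
Sorted by end: (4,5)  (4,7)  (5,8)  (8,9)  (13,14)  (13,15)  (15,16)  (15,17)  (16,18)
take (4,5); take (5,8); take (8,9); take (13,14); take (15,16); take (16,18).
Selected 6 meetings.

6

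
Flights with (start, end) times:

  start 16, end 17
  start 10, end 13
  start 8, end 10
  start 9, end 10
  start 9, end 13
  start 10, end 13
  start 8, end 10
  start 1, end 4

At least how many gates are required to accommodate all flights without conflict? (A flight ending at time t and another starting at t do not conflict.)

4

starts: [1, 8, 8, 9, 9, 10, 10, 16]
ends:   [4, 10, 10, 10, 13, 13, 13, 17]
s1→1 e4→0 s8→1 s8→2 s9→3 s9→4  — peak 4.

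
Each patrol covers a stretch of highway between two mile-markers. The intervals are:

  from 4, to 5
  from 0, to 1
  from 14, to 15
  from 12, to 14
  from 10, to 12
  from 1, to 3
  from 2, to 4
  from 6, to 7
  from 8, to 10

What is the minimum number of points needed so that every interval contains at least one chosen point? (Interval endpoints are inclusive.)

Sorted: [0,1] [1,3] [2,4] [4,5] [6,7] [8,10] [10,12] [12,14] [14,15]
{[0,1],[1,3]} hit by 1; {[2,4],[4,5]} hit by 4; {[6,7]} hit by 7; {[8,10],[10,12]} hit by 10; {[12,14],[14,15]} hit by 14.
Points: 1, 4, 7, 10, 14 (5 total).

5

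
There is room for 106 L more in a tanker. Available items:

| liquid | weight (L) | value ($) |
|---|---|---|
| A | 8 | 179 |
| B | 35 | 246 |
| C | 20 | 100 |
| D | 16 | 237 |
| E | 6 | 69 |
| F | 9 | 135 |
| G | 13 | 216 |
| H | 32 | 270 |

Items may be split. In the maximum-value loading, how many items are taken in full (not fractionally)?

6

Greedy by value/weight ratio, highest first.
Order: A (179/8=22.38) > G (216/13=16.62) > F (135/9=15.00) > D (237/16=14.81) > E (69/6=11.50) > H (270/32=8.44) > B (246/35=7.03) > C (100/20=5.00)
Fill: take A (8 @ 179) → take G (13 @ 216) → take F (9 @ 135) → take D (16 @ 237) → take E (6 @ 69) → take H (32 @ 270) → take 22/35 of B → 154.63; 106/106 used.
6 item(s) taken whole; one partial (take 22/35 of B).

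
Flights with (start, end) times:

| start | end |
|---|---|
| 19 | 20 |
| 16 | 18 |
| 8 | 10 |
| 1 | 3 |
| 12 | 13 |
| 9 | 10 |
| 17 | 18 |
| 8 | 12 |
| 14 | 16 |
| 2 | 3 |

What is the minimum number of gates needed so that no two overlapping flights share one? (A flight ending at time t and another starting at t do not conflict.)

3

Events (time:±→running): 1:+→1 2:+→2 3:-→1 3:-→0 8:+→1 8:+→2 9:+→3 … peak 3.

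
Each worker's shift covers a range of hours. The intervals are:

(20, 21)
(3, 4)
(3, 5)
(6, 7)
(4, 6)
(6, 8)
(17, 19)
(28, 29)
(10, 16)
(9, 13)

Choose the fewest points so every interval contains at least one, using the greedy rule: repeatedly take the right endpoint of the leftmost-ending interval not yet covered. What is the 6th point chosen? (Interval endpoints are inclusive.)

Sorted: [3,4] [3,5] [4,6] [6,7] [6,8] [9,13] [10,16] [17,19] [20,21] [28,29]
{[3,4],[3,5],[4,6]} hit by 4; {[6,7],[6,8]} hit by 7; {[9,13],[10,16]} hit by 13; {[17,19]} hit by 19; {[20,21]} hit by 21; {[28,29]} hit by 29.
Points: 4, 7, 13, 19, 21, 29 (6 total).

29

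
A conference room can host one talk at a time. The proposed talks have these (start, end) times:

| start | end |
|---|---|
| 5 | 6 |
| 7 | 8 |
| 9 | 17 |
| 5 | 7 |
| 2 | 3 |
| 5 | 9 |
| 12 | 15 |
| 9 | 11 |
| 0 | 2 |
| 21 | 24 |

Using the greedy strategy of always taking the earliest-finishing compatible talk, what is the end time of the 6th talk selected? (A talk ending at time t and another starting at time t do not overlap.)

Order by finish time; keep every interval that doesn't clash with the previous kept one.
Sorted by end: (0,2)  (2,3)  (5,6)  (5,7)  (7,8)  (5,9)  (9,11)  (12,15)  (9,17)  (21,24)
take (0,2); take (2,3); take (5,6); take (7,8); take (9,11); take (12,15); take (21,24).
Selected: (0,2) (2,3) (5,6) (7,8) (9,11) (12,15) (21,24)

15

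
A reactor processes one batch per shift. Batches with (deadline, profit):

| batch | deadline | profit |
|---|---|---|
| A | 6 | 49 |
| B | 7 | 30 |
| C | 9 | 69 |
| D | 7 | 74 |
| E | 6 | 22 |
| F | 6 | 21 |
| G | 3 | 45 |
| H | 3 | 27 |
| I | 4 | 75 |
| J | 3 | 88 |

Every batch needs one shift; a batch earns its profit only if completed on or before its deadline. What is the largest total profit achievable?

Take jobs in profit order; each goes to the latest open slot no later than its deadline.
By profit: J(d3,88), I(d4,75), D(d7,74), C(d9,69), A(d6,49), G(d3,45), B(d7,30), H(d3,27), E(d6,22), F(d6,21)
J→slot 3; I→slot 4; D→slot 7; C→slot 9; A→slot 6; G→slot 2; B→slot 5; H→slot 1; E skipped; F skipped.
Profit = 27 + 45 + 88 + 75 + 30 + 49 + 74 + 69 = 457

457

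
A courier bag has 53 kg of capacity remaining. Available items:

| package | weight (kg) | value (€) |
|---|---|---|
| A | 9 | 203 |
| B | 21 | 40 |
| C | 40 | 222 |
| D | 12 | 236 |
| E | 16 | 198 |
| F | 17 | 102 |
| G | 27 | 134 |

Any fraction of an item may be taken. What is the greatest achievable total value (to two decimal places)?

733.00

Order: A (203/9=22.56) > D (236/12=19.67) > E (198/16=12.38) > F (102/17=6.00) > C (222/40=5.55) > G (134/27=4.96) > B (40/21=1.90)
Fill: take A (9 @ 203) → take D (12 @ 236) → take E (16 @ 198) → take 16/17 of F → 96.00; 53/53 used.
Total value = 733.00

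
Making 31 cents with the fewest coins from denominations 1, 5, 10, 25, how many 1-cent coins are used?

Greedy: take as many of the largest coin as possible, then repeat with the remainder.
31 = 1×25 + 1×5 + 1×1
Count of 1: 1

1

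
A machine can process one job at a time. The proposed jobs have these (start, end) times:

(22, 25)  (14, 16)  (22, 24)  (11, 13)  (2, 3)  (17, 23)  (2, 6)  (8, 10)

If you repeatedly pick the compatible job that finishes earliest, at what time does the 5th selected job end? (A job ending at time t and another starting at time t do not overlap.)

Order by finish time; keep every interval that doesn't clash with the previous kept one.
By end time: (2,3), (2,6), (8,10), (11,13), (14,16), (17,23), (22,24), (22,25).
Pick (2,3); next start ≥ 3 → (8,10); next start ≥ 10 → (11,13); next start ≥ 13 → (14,16); next start ≥ 16 → (17,23).
Selected: (2,3) (8,10) (11,13) (14,16) (17,23)

23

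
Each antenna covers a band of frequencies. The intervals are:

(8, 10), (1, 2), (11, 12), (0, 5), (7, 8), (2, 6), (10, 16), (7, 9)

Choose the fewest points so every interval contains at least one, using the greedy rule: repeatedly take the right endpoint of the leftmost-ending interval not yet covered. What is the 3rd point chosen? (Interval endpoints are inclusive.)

By right end: [1,2]  [0,5]  [2,6]  [7,8]  [7,9]  [8,10]  [11,12]  [10,16]
[1,2] uncovered → point at 2; [7,8] uncovered → point at 8; [11,12] uncovered → point at 12.
Points: 2, 8, 12 (3 total).

12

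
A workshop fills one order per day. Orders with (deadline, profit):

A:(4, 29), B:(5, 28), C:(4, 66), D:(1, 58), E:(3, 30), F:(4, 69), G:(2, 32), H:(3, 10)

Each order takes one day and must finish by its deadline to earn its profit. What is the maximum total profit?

Sort by profit descending; place each in the latest free slot ≤ its deadline.
Profit order: F=69 C=66 D=58 G=32 E=30 A=29 B=28 H=10
Assign: F→slot 4, C→slot 3, D→slot 1, G→slot 2, E skipped, A skipped, B→slot 5, H skipped.
Slots: [1:D] [2:G] [3:C] [4:F] [5:B]
Profit = 58 + 32 + 66 + 69 + 28 = 253

253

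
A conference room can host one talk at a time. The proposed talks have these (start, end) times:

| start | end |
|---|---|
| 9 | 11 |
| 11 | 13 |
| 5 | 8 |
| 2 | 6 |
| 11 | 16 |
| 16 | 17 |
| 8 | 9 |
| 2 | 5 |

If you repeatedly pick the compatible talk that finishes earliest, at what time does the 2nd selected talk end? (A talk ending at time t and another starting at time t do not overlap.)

8

Greedy by earliest finish: after sorting by end time, pick each interval compatible with the last pick.
Sorted by end: (2,5)  (2,6)  (5,8)  (8,9)  (9,11)  (11,13)  (11,16)  (16,17)
take (2,5); take (5,8); take (8,9); take (9,11); take (11,13); take (16,17).
Selected: (2,5) (5,8) (8,9) (9,11) (11,13) (16,17)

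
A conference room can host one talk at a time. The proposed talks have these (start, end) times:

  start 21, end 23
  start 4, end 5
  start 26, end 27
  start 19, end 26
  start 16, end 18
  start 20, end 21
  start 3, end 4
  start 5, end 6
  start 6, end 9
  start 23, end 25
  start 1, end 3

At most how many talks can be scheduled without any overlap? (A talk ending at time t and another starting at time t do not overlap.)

Sorted by end: (1,3)  (3,4)  (4,5)  (5,6)  (6,9)  (16,18)  (20,21)  (21,23)  (23,25)  (19,26)  (26,27)
take (1,3); take (3,4); take (4,5); take (5,6); take (6,9); take (16,18); take (20,21); take (21,23); take (23,25); skip (19,26); take (26,27).
Selected 10 talks.

10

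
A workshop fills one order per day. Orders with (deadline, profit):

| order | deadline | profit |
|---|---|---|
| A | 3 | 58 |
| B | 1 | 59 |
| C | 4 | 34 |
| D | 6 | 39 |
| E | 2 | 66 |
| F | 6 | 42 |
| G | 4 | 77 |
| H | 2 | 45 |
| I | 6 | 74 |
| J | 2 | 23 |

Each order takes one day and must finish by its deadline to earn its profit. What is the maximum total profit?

Profit order: G=77 I=74 E=66 B=59 A=58 H=45 F=42 D=39 C=34 J=23
Assign: G→slot 4, I→slot 6, E→slot 2, B→slot 1, A→slot 3, H skipped, F→slot 5, D skipped, C skipped, J skipped.
Slots: [1:B] [2:E] [3:A] [4:G] [5:F] [6:I]
Profit = 59 + 66 + 58 + 77 + 42 + 74 = 376

376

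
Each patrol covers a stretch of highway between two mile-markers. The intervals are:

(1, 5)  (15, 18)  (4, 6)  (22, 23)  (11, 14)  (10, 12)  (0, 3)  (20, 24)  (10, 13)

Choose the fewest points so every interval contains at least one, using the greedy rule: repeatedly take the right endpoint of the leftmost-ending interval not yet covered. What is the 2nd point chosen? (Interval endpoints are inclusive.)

6

By right end: [0,3]  [1,5]  [4,6]  [10,12]  [10,13]  [11,14]  [15,18]  [22,23]  [20,24]
[0,3] uncovered → point at 3; [4,6] uncovered → point at 6; [10,12] uncovered → point at 12; [15,18] uncovered → point at 18; [22,23] uncovered → point at 23.
Points: 3, 6, 12, 18, 23 (5 total).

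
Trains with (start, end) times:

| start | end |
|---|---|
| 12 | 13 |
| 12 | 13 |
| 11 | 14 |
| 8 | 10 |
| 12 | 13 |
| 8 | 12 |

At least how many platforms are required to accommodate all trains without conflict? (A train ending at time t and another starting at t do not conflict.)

4

The answer is the maximum number of intervals overlapping at any instant.
Events (time:±→running): 8:+→1 8:+→2 10:-→1 11:+→2 12:-→1 12:+→2 12:+→3 12:+→4 … peak 4.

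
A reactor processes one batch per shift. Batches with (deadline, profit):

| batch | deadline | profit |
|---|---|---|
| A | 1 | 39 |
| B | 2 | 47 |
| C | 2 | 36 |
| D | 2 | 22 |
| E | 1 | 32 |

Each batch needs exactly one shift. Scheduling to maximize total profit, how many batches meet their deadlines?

Profit order: B=47 A=39 C=36 E=32 D=22
Assign: B→slot 2, A→slot 1, C skipped, E skipped, D skipped.
Slots: [1:A] [2:B]
2 of 5 scheduled.

2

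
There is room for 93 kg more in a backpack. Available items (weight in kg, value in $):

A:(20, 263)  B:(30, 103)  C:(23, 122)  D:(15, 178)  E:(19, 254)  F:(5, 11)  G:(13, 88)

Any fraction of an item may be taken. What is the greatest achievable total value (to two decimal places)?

915.30

Greedy by value/weight ratio, highest first.
Order: E (254/19=13.37) > A (263/20=13.15) > D (178/15=11.87) > G (88/13=6.77) > C (122/23=5.30) > B (103/30=3.43) > F (11/5=2.20)
Fill: take E (19 @ 254) → take A (20 @ 263) → take D (15 @ 178) → take G (13 @ 88) → take C (23 @ 122) → take 3/30 of B → 10.30; 93/93 used.
Total value = 915.30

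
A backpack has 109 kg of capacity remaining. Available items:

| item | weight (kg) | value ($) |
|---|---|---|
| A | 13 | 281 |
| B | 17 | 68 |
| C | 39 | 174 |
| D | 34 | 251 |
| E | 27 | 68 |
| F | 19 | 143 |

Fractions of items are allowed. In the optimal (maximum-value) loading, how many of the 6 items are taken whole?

Sort by value per unit weight and fill in that order.
Order: A (281/13=21.62) > F (143/19=7.53) > D (251/34=7.38) > C (174/39=4.46) > B (68/17=4.00) > E (68/27=2.52)
Fill: take A (13 @ 281) → take F (19 @ 143) → take D (34 @ 251) → take C (39 @ 174) → take 4/17 of B → 16.00; 109/109 used.
4 item(s) taken whole; one partial (take 4/17 of B).

4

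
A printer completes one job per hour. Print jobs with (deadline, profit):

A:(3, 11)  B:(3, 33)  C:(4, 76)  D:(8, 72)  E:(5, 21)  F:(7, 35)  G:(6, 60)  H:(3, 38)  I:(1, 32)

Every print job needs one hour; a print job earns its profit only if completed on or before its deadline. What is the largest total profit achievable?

367

Sort by profit descending; place each in the latest free slot ≤ its deadline.
Profit order: C=76 D=72 G=60 H=38 F=35 B=33 I=32 E=21 A=11
Assign: C→slot 4, D→slot 8, G→slot 6, H→slot 3, F→slot 7, B→slot 2, I→slot 1, E→slot 5, A skipped.
Slots: [1:I] [2:B] [3:H] [4:C] [5:E] [6:G] [7:F] [8:D]
Profit = 32 + 33 + 38 + 76 + 21 + 60 + 35 + 72 = 367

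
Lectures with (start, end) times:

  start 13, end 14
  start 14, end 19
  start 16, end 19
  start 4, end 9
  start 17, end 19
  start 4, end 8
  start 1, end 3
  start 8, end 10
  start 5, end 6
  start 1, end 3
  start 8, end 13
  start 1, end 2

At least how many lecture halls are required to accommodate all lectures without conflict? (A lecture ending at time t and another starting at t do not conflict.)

Count concurrent intervals with a sweep; the peak is the room count.
starts: [1, 1, 1, 4, 4, 5, 8, 8, 13, 14, 16, 17]
ends:   [2, 3, 3, 6, 8, 9, 10, 13, 14, 19, 19, 19]
s1→1 s1→2 s1→3  — peak 3.

3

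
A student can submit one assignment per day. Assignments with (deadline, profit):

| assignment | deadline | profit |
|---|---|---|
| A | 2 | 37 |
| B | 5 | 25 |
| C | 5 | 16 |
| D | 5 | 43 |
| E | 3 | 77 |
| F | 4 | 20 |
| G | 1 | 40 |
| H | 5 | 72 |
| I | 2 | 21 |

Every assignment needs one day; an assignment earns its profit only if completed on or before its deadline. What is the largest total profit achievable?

Sort by profit descending; place each in the latest free slot ≤ its deadline.
By profit: E(d3,77), H(d5,72), D(d5,43), G(d1,40), A(d2,37), B(d5,25), I(d2,21), F(d4,20), C(d5,16)
E→slot 3; H→slot 5; D→slot 4; G→slot 1; A→slot 2; B skipped; I skipped; F skipped; C skipped.
Profit = 40 + 37 + 77 + 43 + 72 = 269

269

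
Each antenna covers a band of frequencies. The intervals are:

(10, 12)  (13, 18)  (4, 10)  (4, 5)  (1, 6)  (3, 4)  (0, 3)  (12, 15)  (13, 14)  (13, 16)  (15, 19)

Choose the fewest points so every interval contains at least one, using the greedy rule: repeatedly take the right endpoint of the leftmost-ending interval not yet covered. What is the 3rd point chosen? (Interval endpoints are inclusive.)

Sort by right endpoint; whenever an interval is uncovered, place a point at its right end.
By right end: [0,3]  [3,4]  [4,5]  [1,6]  [4,10]  [10,12]  [13,14]  [12,15]  [13,16]  [13,18]  [15,19]
[0,3] uncovered → point at 3; [4,5] uncovered → point at 5; [10,12] uncovered → point at 12; [13,14] uncovered → point at 14; [15,19] uncovered → point at 19.
Points: 3, 5, 12, 14, 19 (5 total).

12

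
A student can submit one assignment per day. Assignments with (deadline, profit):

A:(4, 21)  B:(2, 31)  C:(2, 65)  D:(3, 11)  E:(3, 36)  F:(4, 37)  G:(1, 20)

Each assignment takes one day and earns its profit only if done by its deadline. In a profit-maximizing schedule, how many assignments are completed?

4

Profit order: C=65 F=37 E=36 B=31 A=21 G=20 D=11
Assign: C→slot 2, F→slot 4, E→slot 3, B→slot 1, A skipped, G skipped, D skipped.
Slots: [1:B] [2:C] [3:E] [4:F]
4 of 7 scheduled.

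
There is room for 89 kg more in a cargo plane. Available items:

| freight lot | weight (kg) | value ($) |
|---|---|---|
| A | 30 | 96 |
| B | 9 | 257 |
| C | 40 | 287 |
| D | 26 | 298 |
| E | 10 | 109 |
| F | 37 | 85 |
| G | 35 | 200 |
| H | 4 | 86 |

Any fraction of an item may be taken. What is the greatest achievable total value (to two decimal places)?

1037.00

Ratios (sorted): B 28.56, H 21.50, D 11.46, E 10.90, C 7.17, G 5.71, A 3.20, F 2.30
take B (9 @ 257); take H (4 @ 86); take D (26 @ 298); take E (10 @ 109); take C (40 @ 287). Capacity used 89/89.
Total value = 1037.00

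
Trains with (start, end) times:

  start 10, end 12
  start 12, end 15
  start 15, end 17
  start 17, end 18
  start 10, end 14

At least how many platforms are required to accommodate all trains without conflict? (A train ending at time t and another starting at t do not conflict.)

starts: [10, 10, 12, 15, 17]
ends:   [12, 14, 15, 17, 18]
s10→1 s10→2  — peak 2.

2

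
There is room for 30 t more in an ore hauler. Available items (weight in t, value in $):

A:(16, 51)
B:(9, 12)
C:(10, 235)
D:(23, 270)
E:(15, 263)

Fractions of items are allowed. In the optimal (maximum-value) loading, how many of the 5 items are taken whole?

2

Greedy by value/weight ratio, highest first.
Ratios (sorted): C 23.50, E 17.53, D 11.74, A 3.19, B 1.33
take C (10 @ 235); take E (15 @ 263); take 5/23 of D → 58.70. Capacity used 30/30.
2 item(s) taken whole; one partial (take 5/23 of D).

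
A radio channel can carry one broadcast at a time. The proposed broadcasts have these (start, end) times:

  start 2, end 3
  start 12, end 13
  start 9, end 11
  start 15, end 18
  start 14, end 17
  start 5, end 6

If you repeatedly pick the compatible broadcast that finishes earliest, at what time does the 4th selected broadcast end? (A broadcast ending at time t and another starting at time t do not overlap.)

By end time: (2,3), (5,6), (9,11), (12,13), (14,17), (15,18).
Pick (2,3); next start ≥ 3 → (5,6); next start ≥ 6 → (9,11); next start ≥ 11 → (12,13); next start ≥ 13 → (14,17).
Selected: (2,3) (5,6) (9,11) (12,13) (14,17)

13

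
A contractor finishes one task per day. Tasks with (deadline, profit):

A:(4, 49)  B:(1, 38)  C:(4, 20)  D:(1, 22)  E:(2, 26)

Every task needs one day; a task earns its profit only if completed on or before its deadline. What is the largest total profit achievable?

133

By profit: A(d4,49), B(d1,38), E(d2,26), D(d1,22), C(d4,20)
A→slot 4; B→slot 1; E→slot 2; D skipped; C→slot 3.
Profit = 38 + 26 + 20 + 49 = 133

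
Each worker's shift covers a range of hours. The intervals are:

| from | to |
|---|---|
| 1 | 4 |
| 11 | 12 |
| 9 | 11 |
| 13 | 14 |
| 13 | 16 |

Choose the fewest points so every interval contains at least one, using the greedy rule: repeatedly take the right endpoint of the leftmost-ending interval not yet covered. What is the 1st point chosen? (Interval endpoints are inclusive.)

4

Process intervals by earliest right end; each time one isn't hit yet, stab at its right endpoint.
By right end: [1,4]  [9,11]  [11,12]  [13,14]  [13,16]
[1,4] uncovered → point at 4; [9,11] uncovered → point at 11; [13,14] uncovered → point at 14.
Points: 4, 11, 14 (3 total).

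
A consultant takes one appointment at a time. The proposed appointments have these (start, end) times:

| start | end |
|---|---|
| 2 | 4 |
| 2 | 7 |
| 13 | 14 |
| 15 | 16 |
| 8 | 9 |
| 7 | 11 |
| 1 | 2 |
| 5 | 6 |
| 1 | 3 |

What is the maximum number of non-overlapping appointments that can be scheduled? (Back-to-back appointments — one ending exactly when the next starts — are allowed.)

6

Greedy by earliest finish: after sorting by end time, pick each interval compatible with the last pick.
By end time: (1,2), (1,3), (2,4), (5,6), (2,7), (8,9), (7,11), (13,14), (15,16).
Pick (1,2); next start ≥ 2 → (2,4); next start ≥ 4 → (5,6); next start ≥ 6 → (8,9); next start ≥ 9 → (13,14); next start ≥ 14 → (15,16).
Selected 6 appointments.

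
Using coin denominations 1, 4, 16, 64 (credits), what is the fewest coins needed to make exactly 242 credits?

242 − 3×64→50 − 3×16→2 − 2×1→0
Total coins = 3 + 3 + 2 = 8

8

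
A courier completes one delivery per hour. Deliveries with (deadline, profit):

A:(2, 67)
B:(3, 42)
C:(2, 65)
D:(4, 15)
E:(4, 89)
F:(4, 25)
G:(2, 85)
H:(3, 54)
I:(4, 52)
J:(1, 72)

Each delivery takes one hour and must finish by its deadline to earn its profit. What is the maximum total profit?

Sort by profit descending; place each in the latest free slot ≤ its deadline.
By profit: E(d4,89), G(d2,85), J(d1,72), A(d2,67), C(d2,65), H(d3,54), I(d4,52), B(d3,42), F(d4,25), D(d4,15)
E→slot 4; G→slot 2; J→slot 1; A skipped; C skipped; H→slot 3; I skipped; B skipped; F skipped; D skipped.
Profit = 72 + 85 + 54 + 89 = 300

300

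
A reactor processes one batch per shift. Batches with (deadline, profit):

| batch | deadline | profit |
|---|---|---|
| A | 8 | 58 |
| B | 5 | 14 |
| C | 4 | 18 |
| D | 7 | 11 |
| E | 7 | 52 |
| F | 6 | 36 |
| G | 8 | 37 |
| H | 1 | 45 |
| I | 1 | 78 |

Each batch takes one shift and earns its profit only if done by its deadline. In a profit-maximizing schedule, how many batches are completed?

Sort by profit descending; place each in the latest free slot ≤ its deadline.
Profit order: I=78 A=58 E=52 H=45 G=37 F=36 C=18 B=14 D=11
Assign: I→slot 1, A→slot 8, E→slot 7, H skipped, G→slot 6, F→slot 5, C→slot 4, B→slot 3, D→slot 2.
Slots: [1:I] [2:D] [3:B] [4:C] [5:F] [6:G] [7:E] [8:A]
8 of 9 scheduled.

8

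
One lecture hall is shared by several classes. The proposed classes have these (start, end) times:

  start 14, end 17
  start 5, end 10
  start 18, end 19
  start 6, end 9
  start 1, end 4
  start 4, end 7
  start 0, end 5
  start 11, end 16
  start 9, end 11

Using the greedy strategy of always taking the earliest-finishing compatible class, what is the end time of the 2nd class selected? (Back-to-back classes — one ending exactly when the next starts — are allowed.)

7

Greedy by earliest finish: after sorting by end time, pick each interval compatible with the last pick.
By end time: (1,4), (0,5), (4,7), (6,9), (5,10), (9,11), (11,16), (14,17), (18,19).
Pick (1,4); next start ≥ 4 → (4,7); next start ≥ 7 → (9,11); next start ≥ 11 → (11,16); next start ≥ 16 → (18,19).
Selected: (1,4) (4,7) (9,11) (11,16) (18,19)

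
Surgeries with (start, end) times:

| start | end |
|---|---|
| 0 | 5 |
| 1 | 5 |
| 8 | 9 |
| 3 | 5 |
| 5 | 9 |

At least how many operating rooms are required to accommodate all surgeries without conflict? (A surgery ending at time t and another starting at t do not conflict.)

3

Count concurrent intervals with a sweep; the peak is the room count.
Events (time:±→running): 0:+→1 1:+→2 3:+→3 … peak 3.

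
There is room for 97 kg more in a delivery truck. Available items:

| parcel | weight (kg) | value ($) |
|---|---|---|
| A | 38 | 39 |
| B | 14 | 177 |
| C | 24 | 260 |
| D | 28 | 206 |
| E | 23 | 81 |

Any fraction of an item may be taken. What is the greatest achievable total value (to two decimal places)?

Ratios (sorted): B 12.64, C 10.83, D 7.36, E 3.52, A 1.03
take B (14 @ 177); take C (24 @ 260); take D (28 @ 206); take E (23 @ 81); take 8/38 of A → 8.21. Capacity used 97/97.
Total value = 732.21

732.21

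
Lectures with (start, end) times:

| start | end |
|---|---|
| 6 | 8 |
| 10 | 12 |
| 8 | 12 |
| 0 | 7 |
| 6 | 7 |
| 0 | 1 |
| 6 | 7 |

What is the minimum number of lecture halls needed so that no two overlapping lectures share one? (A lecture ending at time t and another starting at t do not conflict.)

4

The answer is the maximum number of intervals overlapping at any instant.
starts: [0, 0, 6, 6, 6, 8, 10]
ends:   [1, 7, 7, 7, 8, 12, 12]
s0→1 s0→2 e1→1 s6→2 s6→3 s6→4  — peak 4.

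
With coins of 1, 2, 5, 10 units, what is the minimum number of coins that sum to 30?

Greedy: take as many of the largest coin as possible, then repeat with the remainder.
30 − 3×10→0
Total coins = 3 = 3

3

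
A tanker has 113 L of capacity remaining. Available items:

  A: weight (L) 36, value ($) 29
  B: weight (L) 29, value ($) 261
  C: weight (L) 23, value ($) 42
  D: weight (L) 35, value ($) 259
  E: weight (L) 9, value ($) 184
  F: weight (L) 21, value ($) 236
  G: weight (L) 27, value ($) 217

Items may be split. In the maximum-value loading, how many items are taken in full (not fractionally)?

4

Order: E (184/9=20.44) > F (236/21=11.24) > B (261/29=9.00) > G (217/27=8.04) > D (259/35=7.40) > C (42/23=1.83) > A (29/36=0.81)
Fill: take E (9 @ 184) → take F (21 @ 236) → take B (29 @ 261) → take G (27 @ 217) → take 27/35 of D → 199.80; 113/113 used.
4 item(s) taken whole; one partial (take 27/35 of D).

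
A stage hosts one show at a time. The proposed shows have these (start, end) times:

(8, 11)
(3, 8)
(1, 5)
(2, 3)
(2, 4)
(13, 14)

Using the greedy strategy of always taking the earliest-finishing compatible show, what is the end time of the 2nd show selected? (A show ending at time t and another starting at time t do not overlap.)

Greedy by earliest finish: after sorting by end time, pick each interval compatible with the last pick.
Sorted by end: (2,3)  (2,4)  (1,5)  (3,8)  (8,11)  (13,14)
take (2,3); take (3,8); take (8,11); take (13,14).
Selected: (2,3) (3,8) (8,11) (13,14)

8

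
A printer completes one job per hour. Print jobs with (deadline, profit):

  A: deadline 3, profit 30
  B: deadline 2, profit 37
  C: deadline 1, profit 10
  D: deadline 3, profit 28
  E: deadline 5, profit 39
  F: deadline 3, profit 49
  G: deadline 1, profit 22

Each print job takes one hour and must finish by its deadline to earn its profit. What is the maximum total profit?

155

By profit: F(d3,49), E(d5,39), B(d2,37), A(d3,30), D(d3,28), G(d1,22), C(d1,10)
F→slot 3; E→slot 5; B→slot 2; A→slot 1; D skipped; G skipped; C skipped.
Profit = 30 + 37 + 49 + 39 = 155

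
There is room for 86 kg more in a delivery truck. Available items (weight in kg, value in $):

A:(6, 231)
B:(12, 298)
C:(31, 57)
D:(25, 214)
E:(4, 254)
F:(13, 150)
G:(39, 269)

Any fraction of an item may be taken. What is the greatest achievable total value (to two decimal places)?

Ratios (sorted): E 63.50, A 38.50, B 24.83, F 11.54, D 8.56, G 6.90, C 1.84
take E (4 @ 254); take A (6 @ 231); take B (12 @ 298); take F (13 @ 150); take D (25 @ 214); take 26/39 of G → 179.33. Capacity used 86/86.
Total value = 1326.33

1326.33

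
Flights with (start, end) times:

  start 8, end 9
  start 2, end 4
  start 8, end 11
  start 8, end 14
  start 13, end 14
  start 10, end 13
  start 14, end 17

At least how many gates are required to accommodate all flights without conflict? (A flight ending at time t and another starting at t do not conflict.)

3

The answer is the maximum number of intervals overlapping at any instant.
starts: [2, 8, 8, 8, 10, 13, 14]
ends:   [4, 9, 11, 13, 14, 14, 17]
s2→1 e4→0 s8→1 s8→2 s8→3  — peak 3.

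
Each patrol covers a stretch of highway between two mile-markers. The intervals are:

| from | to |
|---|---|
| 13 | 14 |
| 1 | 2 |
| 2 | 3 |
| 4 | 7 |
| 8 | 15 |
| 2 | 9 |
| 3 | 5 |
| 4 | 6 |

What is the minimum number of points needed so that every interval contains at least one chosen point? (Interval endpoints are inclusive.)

Sorted: [1,2] [2,3] [3,5] [4,6] [4,7] [2,9] [13,14] [8,15]
{[1,2],[2,3]} hit by 2; {[3,5],[4,6],[4,7],[2,9]} hit by 5; {[13,14],[8,15]} hit by 14.
Points: 2, 5, 14 (3 total).

3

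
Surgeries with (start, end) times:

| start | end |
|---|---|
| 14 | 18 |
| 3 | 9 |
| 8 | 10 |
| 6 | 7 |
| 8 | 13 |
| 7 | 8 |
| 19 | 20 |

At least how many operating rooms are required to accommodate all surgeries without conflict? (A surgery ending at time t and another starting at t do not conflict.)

3

starts: [3, 6, 7, 8, 8, 14, 19]
ends:   [7, 8, 9, 10, 13, 18, 20]
s3→1 s6→2 e7→1 s7→2 e8→1 s8→2 s8→3  — peak 3.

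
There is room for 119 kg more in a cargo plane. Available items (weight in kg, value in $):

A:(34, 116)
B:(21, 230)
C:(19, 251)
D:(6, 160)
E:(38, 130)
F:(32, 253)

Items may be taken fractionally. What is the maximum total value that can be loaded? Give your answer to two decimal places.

Greedy by value/weight ratio, highest first.
Order: D (160/6=26.67) > C (251/19=13.21) > B (230/21=10.95) > F (253/32=7.91) > E (130/38=3.42) > A (116/34=3.41)
Fill: take D (6 @ 160) → take C (19 @ 251) → take B (21 @ 230) → take F (32 @ 253) → take E (38 @ 130) → take 3/34 of A → 10.24; 119/119 used.
Total value = 1034.24

1034.24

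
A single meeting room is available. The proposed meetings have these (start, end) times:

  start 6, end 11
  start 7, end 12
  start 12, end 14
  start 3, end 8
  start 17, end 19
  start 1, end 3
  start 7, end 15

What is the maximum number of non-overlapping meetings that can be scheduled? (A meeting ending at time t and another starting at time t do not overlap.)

By end time: (1,3), (3,8), (6,11), (7,12), (12,14), (7,15), (17,19).
Pick (1,3); next start ≥ 3 → (3,8); next start ≥ 8 → (12,14); next start ≥ 14 → (17,19).
Selected 4 meetings.

4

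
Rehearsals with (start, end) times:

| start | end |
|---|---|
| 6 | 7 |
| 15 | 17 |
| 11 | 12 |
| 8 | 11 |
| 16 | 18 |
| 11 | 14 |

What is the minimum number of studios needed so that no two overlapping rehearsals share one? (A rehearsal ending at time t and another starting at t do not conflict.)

2

Events (time:±→running): 6:+→1 7:-→0 8:+→1 11:-→0 11:+→1 11:+→2 … peak 2.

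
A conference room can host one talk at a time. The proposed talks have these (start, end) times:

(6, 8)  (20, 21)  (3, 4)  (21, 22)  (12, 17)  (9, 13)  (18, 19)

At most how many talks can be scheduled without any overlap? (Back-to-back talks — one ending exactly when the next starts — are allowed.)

Greedy by earliest finish: after sorting by end time, pick each interval compatible with the last pick.
Sorted by end: (3,4)  (6,8)  (9,13)  (12,17)  (18,19)  (20,21)  (21,22)
take (3,4); take (6,8); take (9,13); skip (12,17); take (18,19); take (20,21); take (21,22).
Selected 6 talks.

6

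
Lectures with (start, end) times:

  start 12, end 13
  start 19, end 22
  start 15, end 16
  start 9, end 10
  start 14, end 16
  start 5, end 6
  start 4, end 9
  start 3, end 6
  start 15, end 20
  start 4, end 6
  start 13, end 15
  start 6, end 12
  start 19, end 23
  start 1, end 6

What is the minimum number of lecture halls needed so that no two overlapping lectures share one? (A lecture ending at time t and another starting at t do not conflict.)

The answer is the maximum number of intervals overlapping at any instant.
Events (time:±→running): 1:+→1 3:+→2 4:+→3 4:+→4 5:+→5 … peak 5.

5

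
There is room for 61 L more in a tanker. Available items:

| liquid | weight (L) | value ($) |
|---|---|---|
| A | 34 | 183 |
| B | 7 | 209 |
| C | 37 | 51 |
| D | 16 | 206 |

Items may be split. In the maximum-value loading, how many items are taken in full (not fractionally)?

3

Greedy by value/weight ratio, highest first.
Order: B (209/7=29.86) > D (206/16=12.88) > A (183/34=5.38) > C (51/37=1.38)
Fill: take B (7 @ 209) → take D (16 @ 206) → take A (34 @ 183) → take 4/37 of C → 5.51; 61/61 used.
3 item(s) taken whole; one partial (take 4/37 of C).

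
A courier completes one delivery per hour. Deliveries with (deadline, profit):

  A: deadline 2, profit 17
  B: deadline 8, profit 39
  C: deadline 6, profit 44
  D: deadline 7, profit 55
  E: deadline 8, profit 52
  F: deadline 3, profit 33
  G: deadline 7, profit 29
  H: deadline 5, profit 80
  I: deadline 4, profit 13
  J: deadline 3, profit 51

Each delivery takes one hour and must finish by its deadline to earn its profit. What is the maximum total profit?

383

By profit: H(d5,80), D(d7,55), E(d8,52), J(d3,51), C(d6,44), B(d8,39), F(d3,33), G(d7,29), A(d2,17), I(d4,13)
H→slot 5; D→slot 7; E→slot 8; J→slot 3; C→slot 6; B→slot 4; F→slot 2; G→slot 1; A skipped; I skipped.
Profit = 29 + 33 + 51 + 39 + 80 + 44 + 55 + 52 = 383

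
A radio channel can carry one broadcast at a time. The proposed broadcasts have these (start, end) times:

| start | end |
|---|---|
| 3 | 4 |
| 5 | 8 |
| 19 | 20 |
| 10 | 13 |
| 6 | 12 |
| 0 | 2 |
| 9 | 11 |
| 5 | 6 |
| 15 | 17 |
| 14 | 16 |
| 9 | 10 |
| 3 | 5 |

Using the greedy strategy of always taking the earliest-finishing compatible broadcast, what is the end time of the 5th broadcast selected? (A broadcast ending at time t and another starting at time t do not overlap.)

Greedy by earliest finish: after sorting by end time, pick each interval compatible with the last pick.
Sorted by end: (0,2)  (3,4)  (3,5)  (5,6)  (5,8)  (9,10)  (9,11)  (6,12)  (10,13)  (14,16)  (15,17)  (19,20)
take (0,2); take (3,4); take (5,6); take (9,10); skip (6,12); take (10,13); take (14,16); skip (15,17); take (19,20).
Selected: (0,2) (3,4) (5,6) (9,10) (10,13) (14,16) (19,20)

13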